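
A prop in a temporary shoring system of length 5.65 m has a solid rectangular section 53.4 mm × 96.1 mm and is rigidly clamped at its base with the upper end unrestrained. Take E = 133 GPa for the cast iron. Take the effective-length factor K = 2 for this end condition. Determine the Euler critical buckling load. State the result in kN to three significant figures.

Buckling occurs about the weak axis: I_min = h·b³/12 with b = 53.4 mm (the shorter side).
I_min = 96.1×53.4³/12 = 1.219×10^6 mm⁴
I = 1.219×10^6 mm⁴ = 1.219×10^-6 m⁴
Effective length L_e = K·L = 2 × 5.65 = 11.30 m
P_cr = π²EI / L_e² = π² × 133×10⁹ × 1.219×10^-6 / 11.30² = 1.254×10^4 N

P_cr ≈ 12.5 kN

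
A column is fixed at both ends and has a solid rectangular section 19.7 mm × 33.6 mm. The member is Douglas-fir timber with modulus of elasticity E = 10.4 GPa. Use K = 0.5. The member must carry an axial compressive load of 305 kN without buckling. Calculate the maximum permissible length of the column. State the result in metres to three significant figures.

L_max ≈ 0.170 m

Buckling occurs about the weak axis: I_min = h·b³/12 with b = 19.7 mm (the shorter side).
I_min = 33.6×19.7³/12 = 2.141×10^4 mm⁴
I = 2.141×10^-8 m⁴
At the buckling limit P_cr = P = 3.050×10^5 N
From P_cr = π²EI/(K·L)²:  L = (1/K)·√(π²EI/P_cr) = (1/0.5)·√(π²×1.04×10^10×2.141×10^-8/3.050×10^5)
L = 0.170 m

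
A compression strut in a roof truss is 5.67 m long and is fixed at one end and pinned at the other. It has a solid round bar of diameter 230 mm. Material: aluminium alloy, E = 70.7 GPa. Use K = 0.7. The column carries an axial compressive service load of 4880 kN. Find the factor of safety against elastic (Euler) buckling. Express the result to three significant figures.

n ≈ 1.25

I = πd⁴/64 = π×230⁴/64 = 1.374×10^8 mm⁴
I = 1.374×10^8 mm⁴ = 1.374×10^-4 m⁴
Effective length L_e = K·L = 0.7 × 5.67 = 3.969 m
P_cr = π²EI / L_e² = π² × 70.7×10⁹ × 1.374×10^-4 / 3.969² = 6.085×10^6 N
Factor of safety n = P_cr / P = 6084.7 / 4880 = 1.25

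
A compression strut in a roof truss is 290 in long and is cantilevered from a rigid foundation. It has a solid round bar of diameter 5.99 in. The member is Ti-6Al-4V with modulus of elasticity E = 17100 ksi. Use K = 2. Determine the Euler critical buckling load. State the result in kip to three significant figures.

P_cr ≈ 31.7 kip

I = πd⁴/64 = π×5.99⁴/64 = 63.19 in⁴
Effective length L_e = K·L = 2 × 290 = 580.0 in
P_cr = π²EI / L_e² = π² × 17100×10³ × 63.19 / 580.0² = 3.170×10^4 lb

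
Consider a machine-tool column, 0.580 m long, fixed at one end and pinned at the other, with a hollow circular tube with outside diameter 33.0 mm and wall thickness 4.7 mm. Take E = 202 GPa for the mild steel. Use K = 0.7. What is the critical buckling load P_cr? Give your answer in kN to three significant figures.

P_cr ≈ 520 kN

Inner diameter d_i = 33.0 − 2×4.7 = 23.60 mm
I = π(d_o⁴ − d_i⁴)/64 = π(33.0⁴ − 23.60⁴)/64 = 4.299×10^4 mm⁴
I = 4.299×10^4 mm⁴ = 4.299×10^-8 m⁴
Effective length L_e = K·L = 0.7 × 0.580 = 0.4060 m
P_cr = π²EI / L_e² = π² × 202×10⁹ × 4.299×10^-8 / 0.4060² = 5.199×10^5 N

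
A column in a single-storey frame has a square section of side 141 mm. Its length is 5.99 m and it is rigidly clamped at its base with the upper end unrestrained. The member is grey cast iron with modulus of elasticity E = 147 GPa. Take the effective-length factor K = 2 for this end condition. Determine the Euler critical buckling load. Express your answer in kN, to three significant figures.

P_cr ≈ 333 kN

I = a⁴/12 = 141⁴/12 = 3.294×10^7 mm⁴
I = 3.294×10^7 mm⁴ = 3.294×10^-5 m⁴
Effective length L_e = K·L = 2 × 5.99 = 11.98 m
P_cr = π²EI / L_e² = π² × 147×10⁹ × 3.294×10^-5 / 11.98² = 3.330×10^5 N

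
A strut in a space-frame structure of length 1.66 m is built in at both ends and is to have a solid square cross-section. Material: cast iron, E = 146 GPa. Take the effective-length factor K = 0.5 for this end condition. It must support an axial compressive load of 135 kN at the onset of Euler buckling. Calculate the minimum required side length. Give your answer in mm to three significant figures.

L_e = K·L = 0.5 × 1.66 = 0.8300 m
Required I = P_cr·L_e²/(π²E) = 1.350×10^5 × 0.8300² / (π² × 1.46×10^11) = 6.454×10^-8 m⁴
I_req = 6.454×10^4 mm⁴
Solid square: I = a⁴/12  ⇒  a = (12I)^(1/4) = (12×6.454×10^4)^(1/4) = 29.7 mm

a ≈ 29.7 mm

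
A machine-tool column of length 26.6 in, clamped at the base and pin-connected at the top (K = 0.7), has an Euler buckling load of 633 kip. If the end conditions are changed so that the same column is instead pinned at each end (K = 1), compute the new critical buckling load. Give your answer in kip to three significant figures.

P_cr ∝ 1/K², so P_cr,new = P_cr,old × (K_old/K_new)² = 633 × (0.7/1)²
= 633 × 0.4900 = 310 kip

P_cr ≈ 310 kip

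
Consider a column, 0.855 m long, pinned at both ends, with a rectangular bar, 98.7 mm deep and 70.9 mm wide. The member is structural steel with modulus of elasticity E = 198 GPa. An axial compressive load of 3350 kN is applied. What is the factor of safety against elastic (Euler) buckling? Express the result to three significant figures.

Buckling occurs about the weak axis: I_min = h·b³/12 with b = 70.9 mm (the shorter side).
I_min = 98.7×70.9³/12 = 2.931×10^6 mm⁴
I = 2.931×10^6 mm⁴ = 2.931×10^-6 m⁴
Effective length L_e = K·L = 1 × 0.855 = 0.8550 m
P_cr = π²EI / L_e² = π² × 198×10⁹ × 2.931×10^-6 / 0.8550² = 7.836×10^6 N
Factor of safety n = P_cr / P = 7836.2 / 3350 = 2.34

n ≈ 2.34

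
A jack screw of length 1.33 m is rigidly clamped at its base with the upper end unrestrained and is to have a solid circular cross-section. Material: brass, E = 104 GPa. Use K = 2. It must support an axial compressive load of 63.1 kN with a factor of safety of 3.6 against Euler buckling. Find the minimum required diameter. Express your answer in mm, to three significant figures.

Required P_cr = n·P = 3.6 × 63.1 = 227.2 kN
L_e = K·L = 2 × 1.33 = 2.660 m
Required I = P_cr·L_e²/(π²E) = 2.272×10^5 × 2.660² / (π² × 1.04×10^11) = 1.566×10^-6 m⁴
I_req = 1.566×10^6 mm⁴
Solid circle: I = πd⁴/64  ⇒  d = (64I/π)^(1/4) = (64×1.566×10^6/π)^(1/4) = 75.2 mm

d ≈ 75.2 mm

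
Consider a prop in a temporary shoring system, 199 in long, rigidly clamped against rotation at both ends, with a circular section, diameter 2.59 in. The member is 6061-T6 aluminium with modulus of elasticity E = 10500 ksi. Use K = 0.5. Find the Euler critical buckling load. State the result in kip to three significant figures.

P_cr ≈ 23.1 kip

I = πd⁴/64 = π×2.59⁴/64 = 2.209 in⁴
Effective length L_e = K·L = 0.5 × 199 = 99.50 in
P_cr = π²EI / L_e² = π² × 10500×10³ × 2.209 / 99.50² = 2.312×10^4 lb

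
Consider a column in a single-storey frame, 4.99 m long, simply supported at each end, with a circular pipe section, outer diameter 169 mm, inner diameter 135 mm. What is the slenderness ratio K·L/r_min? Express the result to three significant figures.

λ ≈ 92.3

d_o = 169 mm, d_i = 135 mm
I = π(d_o⁴ − d_i⁴)/64 = π(169⁴ − 135.0⁴)/64 = 2.374×10^7 mm⁴
A = 8.118×10^3 mm²;  r_min = √(I/A) = √(2.374×10^7/8.118×10^3) = 54.08 mm
L_e = K·L = 1 × 4.99 m = 4.990 m = 4990.0 mm
λ = L_e / r_min = 4990.0 / 54.08 = 92.3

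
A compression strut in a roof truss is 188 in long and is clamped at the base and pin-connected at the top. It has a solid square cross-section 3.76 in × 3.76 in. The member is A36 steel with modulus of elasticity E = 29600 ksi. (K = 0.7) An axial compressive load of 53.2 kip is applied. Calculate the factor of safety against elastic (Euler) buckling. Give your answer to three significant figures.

I = a⁴/12 = 3.76⁴/12 = 16.66 in⁴
Effective length L_e = K·L = 0.7 × 188 = 131.6 in
P_cr = π²EI / L_e² = π² × 29600×10³ × 16.66 / 131.6² = 2.810×10^5 lb
Factor of safety n = P_cr / P = 280.96 / 53.2 = 5.28

n ≈ 5.28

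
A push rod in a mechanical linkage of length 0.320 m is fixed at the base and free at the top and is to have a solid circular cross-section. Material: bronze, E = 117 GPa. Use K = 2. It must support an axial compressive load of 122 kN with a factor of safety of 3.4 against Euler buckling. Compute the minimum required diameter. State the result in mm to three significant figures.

d ≈ 41.6 mm

Required P_cr = n·P = 3.4 × 122 = 414.8 kN
L_e = K·L = 2 × 0.320 = 0.6400 m
Required I = P_cr·L_e²/(π²E) = 4.148×10^5 × 0.6400² / (π² × 1.17×10^11) = 1.471×10^-7 m⁴
I_req = 1.471×10^5 mm⁴
Solid circle: I = πd⁴/64  ⇒  d = (64I/π)^(1/4) = (64×1.471×10^5/π)^(1/4) = 41.6 mm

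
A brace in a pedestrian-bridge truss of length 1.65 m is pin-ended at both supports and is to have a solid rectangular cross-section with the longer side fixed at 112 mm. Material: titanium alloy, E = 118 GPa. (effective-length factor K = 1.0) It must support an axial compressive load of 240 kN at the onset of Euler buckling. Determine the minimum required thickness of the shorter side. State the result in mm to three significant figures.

L_e = K·L = 1 × 1.65 = 1.650 m
Required I = P_cr·L_e²/(π²E) = 2.400×10^5 × 1.650² / (π² × 1.18×10^11) = 5.610×10^-7 m⁴
I_req = 5.610×10^5 mm⁴
Rectangle, weak axis: I_min = h·b³/12 with h = 112 mm fixed  ⇒  b = (12I/h)^(1/3) = 39.2 mm

b ≈ 39.2 mm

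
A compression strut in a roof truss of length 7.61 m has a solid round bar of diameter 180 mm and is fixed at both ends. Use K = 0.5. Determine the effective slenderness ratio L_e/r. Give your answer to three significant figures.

For a solid circle r = d/4 = 180/4 = 45.00 mm
L_e = K·L = 0.5 × 7.61 m = 3.805 m = 3805.0 mm
λ = L_e / r_min = 3805.0 / 45.00 = 84.6

λ ≈ 84.6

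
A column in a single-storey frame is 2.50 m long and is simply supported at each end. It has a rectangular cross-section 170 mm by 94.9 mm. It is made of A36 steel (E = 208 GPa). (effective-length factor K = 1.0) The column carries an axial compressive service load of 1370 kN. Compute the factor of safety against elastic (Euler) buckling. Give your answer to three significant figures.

Buckling occurs about the weak axis: I_min = h·b³/12 with b = 94.9 mm (the shorter side).
I_min = 170×94.9³/12 = 1.211×10^7 mm⁴
I = 1.211×10^7 mm⁴ = 1.211×10^-5 m⁴
Effective length L_e = K·L = 1 × 2.50 = 2.500 m
P_cr = π²EI / L_e² = π² × 208×10⁹ × 1.211×10^-5 / 2.500² = 3.977×10^6 N
Factor of safety n = P_cr / P = 3976.9 / 1370 = 2.90

n ≈ 2.90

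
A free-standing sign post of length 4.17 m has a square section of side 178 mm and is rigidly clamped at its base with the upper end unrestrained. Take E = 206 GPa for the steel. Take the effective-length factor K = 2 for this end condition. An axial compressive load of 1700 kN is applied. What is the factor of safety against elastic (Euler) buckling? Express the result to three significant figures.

I = a⁴/12 = 178⁴/12 = 8.366×10^7 mm⁴
I = 8.366×10^7 mm⁴ = 8.366×10^-5 m⁴
Effective length L_e = K·L = 2 × 4.17 = 8.340 m
P_cr = π²EI / L_e² = π² × 206×10⁹ × 8.366×10^-5 / 8.340² = 2.445×10^6 N
Factor of safety n = P_cr / P = 2445.3 / 1700 = 1.44

n ≈ 1.44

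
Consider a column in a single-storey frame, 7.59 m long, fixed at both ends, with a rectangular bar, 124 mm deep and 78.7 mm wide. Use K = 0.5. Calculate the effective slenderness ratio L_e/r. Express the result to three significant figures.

λ ≈ 167

For a rectangle r_min = b/√12 = 78.7/√12 = 22.72 mm
L_e = K·L = 0.5 × 7.59 m = 3.795 m = 3795.0 mm
λ = L_e / r_min = 3795.0 / 22.72 = 167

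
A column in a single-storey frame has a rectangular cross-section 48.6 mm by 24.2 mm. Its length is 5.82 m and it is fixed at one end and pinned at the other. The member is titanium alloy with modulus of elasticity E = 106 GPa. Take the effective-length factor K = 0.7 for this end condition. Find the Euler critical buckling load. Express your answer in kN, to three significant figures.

P_cr ≈ 3.62 kN

Buckling occurs about the weak axis: I_min = h·b³/12 with b = 24.2 mm (the shorter side).
I_min = 48.6×24.2³/12 = 5.740×10^4 mm⁴
I = 5.740×10^4 mm⁴ = 5.740×10^-8 m⁴
Effective length L_e = K·L = 0.7 × 5.82 = 4.074 m
P_cr = π²EI / L_e² = π² × 106×10⁹ × 5.740×10^-8 / 4.074² = 3.618×10^3 N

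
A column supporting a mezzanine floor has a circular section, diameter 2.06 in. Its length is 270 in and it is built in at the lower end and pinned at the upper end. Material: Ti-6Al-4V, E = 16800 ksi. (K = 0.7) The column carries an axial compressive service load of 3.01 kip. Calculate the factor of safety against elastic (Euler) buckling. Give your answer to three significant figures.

I = πd⁴/64 = π×2.06⁴/64 = 0.8840 in⁴
Effective length L_e = K·L = 0.7 × 270 = 189.0 in
P_cr = π²EI / L_e² = π² × 16800×10³ × 0.8840 / 189.0² = 4.103×10^3 lb
Factor of safety n = P_cr / P = 4.1032 / 3.01 = 1.36

n ≈ 1.36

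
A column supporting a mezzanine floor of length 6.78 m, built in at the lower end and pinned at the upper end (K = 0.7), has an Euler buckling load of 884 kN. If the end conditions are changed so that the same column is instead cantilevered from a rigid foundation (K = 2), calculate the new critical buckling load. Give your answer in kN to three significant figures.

P_cr ∝ 1/K², so P_cr,new = P_cr,old × (K_old/K_new)² = 884 × (0.7/2)²
= 884 × 0.1225 = 108 kN

P_cr ≈ 108 kN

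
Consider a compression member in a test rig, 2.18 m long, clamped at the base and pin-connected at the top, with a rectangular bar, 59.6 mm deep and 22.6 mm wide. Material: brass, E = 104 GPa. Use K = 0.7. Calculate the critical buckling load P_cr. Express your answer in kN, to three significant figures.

Buckling occurs about the weak axis: I_min = h·b³/12 with b = 22.6 mm (the shorter side).
I_min = 59.6×22.6³/12 = 5.733×10^4 mm⁴
I = 5.733×10^4 mm⁴ = 5.733×10^-8 m⁴
Effective length L_e = K·L = 0.7 × 2.18 = 1.526 m
P_cr = π²EI / L_e² = π² × 104×10⁹ × 5.733×10^-8 / 1.526² = 2.527×10^4 N

P_cr ≈ 25.3 kN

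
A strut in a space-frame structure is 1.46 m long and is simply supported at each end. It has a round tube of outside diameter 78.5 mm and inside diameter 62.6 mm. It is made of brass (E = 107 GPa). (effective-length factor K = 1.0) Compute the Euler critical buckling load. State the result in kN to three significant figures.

d_o = 78.5 mm, d_i = 62.6 mm
I = π(d_o⁴ − d_i⁴)/64 = π(78.5⁴ − 62.60⁴)/64 = 1.110×10^6 mm⁴
I = 1.110×10^6 mm⁴ = 1.110×10^-6 m⁴
Effective length L_e = K·L = 1 × 1.46 = 1.460 m
P_cr = π²EI / L_e² = π² × 107×10⁹ × 1.110×10^-6 / 1.460² = 5.500×10^5 N

P_cr ≈ 550 kN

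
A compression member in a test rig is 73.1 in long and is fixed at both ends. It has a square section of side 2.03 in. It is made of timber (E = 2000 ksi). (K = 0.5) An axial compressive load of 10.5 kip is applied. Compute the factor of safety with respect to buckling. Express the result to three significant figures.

I = a⁴/12 = 2.03⁴/12 = 1.415 in⁴
Effective length L_e = K·L = 0.5 × 73.1 = 36.55 in
P_cr = π²EI / L_e² = π² × 2000×10³ × 1.415 / 36.55² = 2.091×10^4 lb
Factor of safety n = P_cr / P = 20.910 / 10.5 = 1.99

n ≈ 1.99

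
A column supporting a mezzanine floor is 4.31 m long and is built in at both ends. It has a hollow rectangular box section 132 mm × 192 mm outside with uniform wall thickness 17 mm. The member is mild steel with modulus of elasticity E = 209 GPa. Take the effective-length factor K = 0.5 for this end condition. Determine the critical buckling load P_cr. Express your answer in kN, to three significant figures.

Inner dimensions: h_i = 192 − 2×17 = 158.0 mm, b_i = 132 − 2×17 = 98.00 mm
Weak-axis I_min = (h_o·b_o³ − h_i·b_i³)/12 with b_o = 132, b_i = 98.00 mm (shorter outer/inner sides).
I_min = (192×132³ − 158.0×98.00³)/12 = 2.441×10^7 mm⁴
I = 2.441×10^7 mm⁴ = 2.441×10^-5 m⁴
Effective length L_e = K·L = 0.5 × 4.31 = 2.155 m
P_cr = π²EI / L_e² = π² × 209×10⁹ × 2.441×10^-5 / 2.155² = 1.084×10^7 N

P_cr ≈ 10800 kN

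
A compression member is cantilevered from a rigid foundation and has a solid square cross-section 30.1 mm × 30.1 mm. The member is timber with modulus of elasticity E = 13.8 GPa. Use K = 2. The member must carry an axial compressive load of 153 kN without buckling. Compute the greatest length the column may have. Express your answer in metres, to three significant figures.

I = a⁴/12 = 30.1⁴/12 = 6.840×10^4 mm⁴
I = 6.840×10^-8 m⁴
At the buckling limit P_cr = P = 1.530×10^5 N
From P_cr = π²EI/(K·L)²:  L = (1/K)·√(π²EI/P_cr) = (1/2)·√(π²×1.38×10^10×6.840×10^-8/1.530×10^5)
L = 0.123 m

L_max ≈ 0.123 m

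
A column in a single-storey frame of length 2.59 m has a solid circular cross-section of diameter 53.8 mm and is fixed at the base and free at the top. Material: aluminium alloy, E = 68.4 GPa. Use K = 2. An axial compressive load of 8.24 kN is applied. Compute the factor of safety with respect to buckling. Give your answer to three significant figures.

n ≈ 1.26

I = πd⁴/64 = π×53.8⁴/64 = 4.112×10^5 mm⁴
I = 4.112×10^5 mm⁴ = 4.112×10^-7 m⁴
Effective length L_e = K·L = 2 × 2.59 = 5.180 m
P_cr = π²EI / L_e² = π² × 68.4×10⁹ × 4.112×10^-7 / 5.180² = 1.035×10^4 N
Factor of safety n = P_cr / P = 10.347 / 8.24 = 1.26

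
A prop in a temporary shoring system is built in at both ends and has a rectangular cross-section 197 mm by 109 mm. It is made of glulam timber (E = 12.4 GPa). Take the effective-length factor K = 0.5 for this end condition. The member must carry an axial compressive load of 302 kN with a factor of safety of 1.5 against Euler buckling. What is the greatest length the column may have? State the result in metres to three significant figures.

L_max ≈ 4.79 m

Buckling occurs about the weak axis: I_min = h·b³/12 with b = 109 mm (the shorter side).
I_min = 197×109³/12 = 2.126×10^7 mm⁴
I = 2.126×10^-5 m⁴
Required critical load P_cr = n·P = 1.5 × 302 = 453.0 kN = 4.530×10^5 N
From P_cr = π²EI/(K·L)²:  L = (1/K)·√(π²EI/P_cr) = (1/0.5)·√(π²×1.24×10^10×2.126×10^-5/4.530×10^5)
L = 4.79 m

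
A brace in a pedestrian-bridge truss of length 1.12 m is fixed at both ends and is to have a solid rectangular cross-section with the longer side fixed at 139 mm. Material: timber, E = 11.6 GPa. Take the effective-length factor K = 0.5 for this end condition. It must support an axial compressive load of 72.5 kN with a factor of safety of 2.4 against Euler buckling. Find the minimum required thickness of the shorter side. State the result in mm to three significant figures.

Required P_cr = n·P = 2.4 × 72.5 = 174.0 kN
L_e = K·L = 0.5 × 1.12 = 0.5600 m
Required I = P_cr·L_e²/(π²E) = 1.740×10^5 × 0.5600² / (π² × 1.16×10^10) = 4.766×10^-7 m⁴
I_req = 4.766×10^5 mm⁴
Rectangle, weak axis: I_min = h·b³/12 with h = 139 mm fixed  ⇒  b = (12I/h)^(1/3) = 34.5 mm

b ≈ 34.5 mm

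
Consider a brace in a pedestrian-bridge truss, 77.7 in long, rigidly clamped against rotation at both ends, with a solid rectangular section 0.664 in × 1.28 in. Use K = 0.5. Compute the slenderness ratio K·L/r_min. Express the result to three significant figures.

λ ≈ 203

Buckling occurs about the weak axis: I_min = h·b³/12 with b = 0.664 in (the shorter side).
I_min = 1.28×0.664³/12 = 3.123×10^-2 in⁴
A = 0.8499 in²;  r_min = √(I/A) = √(3.123×10^-2/0.8499) = 0.1917 in
L_e = K·L = 0.5 × 77.7 = 38.85 in
λ = L_e / r_min = 38.850 / 0.1917 = 203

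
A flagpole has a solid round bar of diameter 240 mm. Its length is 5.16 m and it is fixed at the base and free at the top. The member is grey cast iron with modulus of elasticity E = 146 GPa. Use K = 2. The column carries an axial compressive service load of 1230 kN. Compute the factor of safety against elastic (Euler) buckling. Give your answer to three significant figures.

n ≈ 1.79

I = πd⁴/64 = π×240⁴/64 = 1.629×10^8 mm⁴
I = 1.629×10^8 mm⁴ = 1.629×10^-4 m⁴
Effective length L_e = K·L = 2 × 5.16 = 10.32 m
P_cr = π²EI / L_e² = π² × 146×10⁹ × 1.629×10^-4 / 10.32² = 2.203×10^6 N
Factor of safety n = P_cr / P = 2203.5 / 1230 = 1.79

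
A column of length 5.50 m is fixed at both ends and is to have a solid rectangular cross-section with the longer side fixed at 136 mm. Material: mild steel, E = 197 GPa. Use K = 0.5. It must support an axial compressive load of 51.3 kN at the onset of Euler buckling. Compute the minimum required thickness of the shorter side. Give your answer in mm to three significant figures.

b ≈ 26.0 mm

L_e = K·L = 0.5 × 5.50 = 2.750 m
Required I = P_cr·L_e²/(π²E) = 5.130×10^4 × 2.750² / (π² × 1.97×10^11) = 1.995×10^-7 m⁴
I_req = 1.995×10^5 mm⁴
Rectangle, weak axis: I_min = h·b³/12 with h = 136 mm fixed  ⇒  b = (12I/h)^(1/3) = 26.0 mm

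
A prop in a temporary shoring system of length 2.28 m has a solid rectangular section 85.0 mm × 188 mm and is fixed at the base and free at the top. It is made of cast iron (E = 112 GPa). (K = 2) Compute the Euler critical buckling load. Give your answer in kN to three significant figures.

Buckling occurs about the weak axis: I_min = h·b³/12 with b = 85.0 mm (the shorter side).
I_min = 188×85.0³/12 = 9.621×10^6 mm⁴
I = 9.621×10^6 mm⁴ = 9.621×10^-6 m⁴
Effective length L_e = K·L = 2 × 2.28 = 4.560 m
P_cr = π²EI / L_e² = π² × 112×10⁹ × 9.621×10^-6 / 4.560² = 5.115×10^5 N

P_cr ≈ 511 kN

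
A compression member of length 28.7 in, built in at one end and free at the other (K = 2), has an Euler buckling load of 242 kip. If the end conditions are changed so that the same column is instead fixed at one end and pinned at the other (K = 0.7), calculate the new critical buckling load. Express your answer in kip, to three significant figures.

P_cr ∝ 1/K², so P_cr,new = P_cr,old × (K_old/K_new)² = 242 × (2/0.7)²
= 242 × 8.163 = 1980 kip

P_cr ≈ 1980 kip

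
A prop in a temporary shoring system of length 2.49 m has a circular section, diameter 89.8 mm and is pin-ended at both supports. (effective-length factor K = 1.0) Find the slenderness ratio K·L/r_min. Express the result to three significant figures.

λ ≈ 111

For a solid circle r = d/4 = 89.8/4 = 22.45 mm
L_e = K·L = 1 × 2.49 m = 2.490 m = 2490.0 mm
λ = L_e / r_min = 2490.0 / 22.45 = 111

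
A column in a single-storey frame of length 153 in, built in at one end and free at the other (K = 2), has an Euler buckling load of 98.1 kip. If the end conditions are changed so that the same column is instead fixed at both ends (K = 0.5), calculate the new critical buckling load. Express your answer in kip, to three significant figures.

P_cr ≈ 1570 kip

P_cr ∝ 1/K², so P_cr,new = P_cr,old × (K_old/K_new)² = 98.1 × (2/0.5)²
= 98.1 × 16.00 = 1570 kip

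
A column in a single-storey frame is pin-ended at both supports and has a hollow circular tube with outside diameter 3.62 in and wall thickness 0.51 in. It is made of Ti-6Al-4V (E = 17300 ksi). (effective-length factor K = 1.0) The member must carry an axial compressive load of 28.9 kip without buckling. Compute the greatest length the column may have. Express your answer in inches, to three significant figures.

Inner diameter d_i = 3.62 − 2×0.51 = 2.600 in
I = π(d_o⁴ − d_i⁴)/64 = π(3.62⁴ − 2.600⁴)/64 = 6.186 in⁴
At the buckling limit P_cr = P = 2.890×10^4 lb
From P_cr = π²EI/(K·L)²:  L = (1/K)·√(π²EI/P_cr) = (1/1)·√(π²×1.73×10^7×6.186/2.890×10^4)
L = 191 in

L_max ≈ 191 in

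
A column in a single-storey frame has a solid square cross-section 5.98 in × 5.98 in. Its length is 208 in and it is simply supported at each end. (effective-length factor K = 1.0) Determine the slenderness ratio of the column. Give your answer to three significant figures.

I = a⁴/12 = 5.98⁴/12 = 106.6 in⁴
A = 35.76 in²;  r_min = √(I/A) = √(106.6/35.76) = 1.726 in
L_e = K·L = 1 × 208 = 208.0 in
λ = L_e / r_min = 208.00 / 1.726 = 120

λ ≈ 120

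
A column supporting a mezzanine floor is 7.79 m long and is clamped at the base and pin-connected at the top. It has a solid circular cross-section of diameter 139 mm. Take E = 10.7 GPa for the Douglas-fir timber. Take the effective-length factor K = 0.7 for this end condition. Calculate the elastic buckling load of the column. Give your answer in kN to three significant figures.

I = πd⁴/64 = π×139⁴/64 = 1.832×10^7 mm⁴
I = 1.832×10^7 mm⁴ = 1.832×10^-5 m⁴
Effective length L_e = K·L = 0.7 × 7.79 = 5.453 m
P_cr = π²EI / L_e² = π² × 10.7×10⁹ × 1.832×10^-5 / 5.453² = 6.508×10^4 N

P_cr ≈ 65.1 kN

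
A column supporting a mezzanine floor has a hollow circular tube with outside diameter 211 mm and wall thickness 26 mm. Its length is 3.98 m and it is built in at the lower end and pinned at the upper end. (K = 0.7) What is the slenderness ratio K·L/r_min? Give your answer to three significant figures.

Inner diameter d_i = 211 − 2×26 = 159.0 mm
I = π(d_o⁴ − d_i⁴)/64 = π(211⁴ − 159.0⁴)/64 = 6.592×10^7 mm⁴
A = 1.511×10^4 mm²;  r_min = √(I/A) = √(6.592×10^7/1.511×10^4) = 66.05 mm
L_e = K·L = 0.7 × 3.98 m = 2.786 m = 2786.0 mm
λ = L_e / r_min = 2786.0 / 66.05 = 42.2

λ ≈ 42.2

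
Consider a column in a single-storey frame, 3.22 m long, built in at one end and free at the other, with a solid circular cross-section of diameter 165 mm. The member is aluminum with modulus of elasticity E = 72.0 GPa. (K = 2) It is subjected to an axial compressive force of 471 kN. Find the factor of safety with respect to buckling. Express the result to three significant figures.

I = πd⁴/64 = π×165⁴/64 = 3.638×10^7 mm⁴
I = 3.638×10^7 mm⁴ = 3.638×10^-5 m⁴
Effective length L_e = K·L = 2 × 3.22 = 6.440 m
P_cr = π²EI / L_e² = π² × 72.0×10⁹ × 3.638×10^-5 / 6.440² = 6.234×10^5 N
Factor of safety n = P_cr / P = 623.40 / 471 = 1.32

n ≈ 1.32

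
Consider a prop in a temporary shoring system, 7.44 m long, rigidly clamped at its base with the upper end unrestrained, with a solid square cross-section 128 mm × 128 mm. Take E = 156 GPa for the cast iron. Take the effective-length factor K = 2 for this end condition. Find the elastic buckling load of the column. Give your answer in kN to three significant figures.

P_cr ≈ 156 kN

I = a⁴/12 = 128⁴/12 = 2.237×10^7 mm⁴
I = 2.237×10^7 mm⁴ = 2.237×10^-5 m⁴
Effective length L_e = K·L = 2 × 7.44 = 14.88 m
P_cr = π²EI / L_e² = π² × 156×10⁹ × 2.237×10^-5 / 14.88² = 1.556×10^5 N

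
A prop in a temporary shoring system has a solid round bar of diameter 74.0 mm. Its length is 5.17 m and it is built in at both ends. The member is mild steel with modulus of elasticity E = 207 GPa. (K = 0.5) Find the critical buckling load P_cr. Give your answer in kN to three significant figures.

I = πd⁴/64 = π×74.0⁴/64 = 1.472×10^6 mm⁴
I = 1.472×10^6 mm⁴ = 1.472×10^-6 m⁴
Effective length L_e = K·L = 0.5 × 5.17 = 2.585 m
P_cr = π²EI / L_e² = π² × 207×10⁹ × 1.472×10^-6 / 2.585² = 4.500×10^5 N

P_cr ≈ 450 kN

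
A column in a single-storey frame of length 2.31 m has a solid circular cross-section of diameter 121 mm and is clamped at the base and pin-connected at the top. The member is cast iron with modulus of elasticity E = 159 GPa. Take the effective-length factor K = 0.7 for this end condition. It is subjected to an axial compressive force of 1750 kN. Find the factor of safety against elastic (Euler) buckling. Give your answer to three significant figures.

I = πd⁴/64 = π×121⁴/64 = 1.052×10^7 mm⁴
I = 1.052×10^7 mm⁴ = 1.052×10^-5 m⁴
Effective length L_e = K·L = 0.7 × 2.31 = 1.617 m
P_cr = π²EI / L_e² = π² × 159×10⁹ × 1.052×10^-5 / 1.617² = 6.315×10^6 N
Factor of safety n = P_cr / P = 6315.2 / 1750 = 3.61

n ≈ 3.61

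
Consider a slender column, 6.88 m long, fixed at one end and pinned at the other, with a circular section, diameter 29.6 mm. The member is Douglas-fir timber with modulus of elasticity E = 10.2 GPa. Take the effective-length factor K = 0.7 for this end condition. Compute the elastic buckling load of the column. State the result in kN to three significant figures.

I = πd⁴/64 = π×29.6⁴/64 = 3.768×10^4 mm⁴
I = 3.768×10^4 mm⁴ = 3.768×10^-8 m⁴
Effective length L_e = K·L = 0.7 × 6.88 = 4.816 m
P_cr = π²EI / L_e² = π² × 10.2×10⁹ × 3.768×10^-8 / 4.816² = 163.6 N

P_cr ≈ 0.164 kN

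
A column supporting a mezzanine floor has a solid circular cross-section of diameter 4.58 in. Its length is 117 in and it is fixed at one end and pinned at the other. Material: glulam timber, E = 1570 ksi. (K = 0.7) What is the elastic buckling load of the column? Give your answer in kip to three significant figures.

I = πd⁴/64 = π×4.58⁴/64 = 21.60 in⁴
Effective length L_e = K·L = 0.7 × 117 = 81.90 in
P_cr = π²EI / L_e² = π² × 1570×10³ × 21.60 / 81.90² = 4.990×10^4 lb

P_cr ≈ 49.9 kip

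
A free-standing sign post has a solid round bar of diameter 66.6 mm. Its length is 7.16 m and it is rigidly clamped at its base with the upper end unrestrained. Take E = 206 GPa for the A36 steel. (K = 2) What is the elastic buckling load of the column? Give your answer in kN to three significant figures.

I = πd⁴/64 = π×66.6⁴/64 = 9.658×10^5 mm⁴
I = 9.658×10^5 mm⁴ = 9.658×10^-7 m⁴
Effective length L_e = K·L = 2 × 7.16 = 14.32 m
P_cr = π²EI / L_e² = π² × 206×10⁹ × 9.658×10^-7 / 14.32² = 9.575×10^3 N

P_cr ≈ 9.58 kN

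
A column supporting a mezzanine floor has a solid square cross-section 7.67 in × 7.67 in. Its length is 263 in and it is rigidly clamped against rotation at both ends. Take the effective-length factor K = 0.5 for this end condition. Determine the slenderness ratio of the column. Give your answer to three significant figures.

λ ≈ 59.4

I = a⁴/12 = 7.67⁴/12 = 288.4 in⁴
A = 58.83 in²;  r_min = √(I/A) = √(288.4/58.83) = 2.214 in
L_e = K·L = 0.5 × 263 = 131.5 in
λ = L_e / r_min = 131.50 / 2.214 = 59.4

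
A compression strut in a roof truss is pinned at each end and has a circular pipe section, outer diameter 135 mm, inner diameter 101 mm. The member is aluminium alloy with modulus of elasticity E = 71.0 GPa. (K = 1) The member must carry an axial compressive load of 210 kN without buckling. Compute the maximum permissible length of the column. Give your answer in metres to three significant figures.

d_o = 135 mm, d_i = 101 mm
I = π(d_o⁴ − d_i⁴)/64 = π(135⁴ − 101.0⁴)/64 = 1.120×10^7 mm⁴
I = 1.120×10^-5 m⁴
At the buckling limit P_cr = P = 2.100×10^5 N
From P_cr = π²EI/(K·L)²:  L = (1/K)·√(π²EI/P_cr) = (1/1)·√(π²×7.10×10^10×1.120×10^-5/2.100×10^5)
L = 6.11 m

L_max ≈ 6.11 m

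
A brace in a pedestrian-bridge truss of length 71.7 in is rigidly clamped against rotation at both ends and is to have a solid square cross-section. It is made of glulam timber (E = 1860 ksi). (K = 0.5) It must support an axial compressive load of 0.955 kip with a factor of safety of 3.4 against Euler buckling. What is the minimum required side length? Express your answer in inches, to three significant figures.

a ≈ 1.29 in

Required P_cr = n·P = 3.4 × 0.955 = 3.247 kip
L_e = K·L = 0.5 × 71.7 = 35.85 in
Required I = P_cr·L_e²/(π²E) = 3.247×10^3 × 35.85² / (π² × 1.86×10^6) = 0.2273 in⁴
Solid square: I = a⁴/12  ⇒  a = (12I)^(1/4) = (12×0.2273)^(1/4) = 1.29 in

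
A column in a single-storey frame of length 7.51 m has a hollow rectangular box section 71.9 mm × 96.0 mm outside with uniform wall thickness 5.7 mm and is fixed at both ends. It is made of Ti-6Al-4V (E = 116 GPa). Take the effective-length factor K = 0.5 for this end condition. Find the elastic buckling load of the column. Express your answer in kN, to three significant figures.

P_cr ≈ 115 kN

Inner dimensions: h_i = 96.0 − 2×5.7 = 84.60 mm, b_i = 71.9 − 2×5.7 = 60.50 mm
Weak-axis I_min = (h_o·b_o³ − h_i·b_i³)/12 with b_o = 71.9, b_i = 60.50 mm (shorter outer/inner sides).
I_min = (96.0×71.9³ − 84.60×60.50³)/12 = 1.412×10^6 mm⁴
I = 1.412×10^6 mm⁴ = 1.412×10^-6 m⁴
Effective length L_e = K·L = 0.5 × 7.51 = 3.755 m
P_cr = π²EI / L_e² = π² × 116×10⁹ × 1.412×10^-6 / 3.755² = 1.147×10^5 N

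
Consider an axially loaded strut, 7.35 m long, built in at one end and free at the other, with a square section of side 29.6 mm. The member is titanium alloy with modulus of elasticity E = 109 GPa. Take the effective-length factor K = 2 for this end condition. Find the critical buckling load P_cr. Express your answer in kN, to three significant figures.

I = a⁴/12 = 29.6⁴/12 = 6.397×10^4 mm⁴
I = 6.397×10^4 mm⁴ = 6.397×10^-8 m⁴
Effective length L_e = K·L = 2 × 7.35 = 14.70 m
P_cr = π²EI / L_e² = π² × 109×10⁹ × 6.397×10^-8 / 14.70² = 318.5 N

P_cr ≈ 0.318 kN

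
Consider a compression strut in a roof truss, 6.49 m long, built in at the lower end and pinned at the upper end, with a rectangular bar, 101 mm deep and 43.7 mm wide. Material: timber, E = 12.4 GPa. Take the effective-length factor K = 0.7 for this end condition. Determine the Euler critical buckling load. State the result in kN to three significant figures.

P_cr ≈ 4.17 kN

Buckling occurs about the weak axis: I_min = h·b³/12 with b = 43.7 mm (the shorter side).
I_min = 101×43.7³/12 = 7.024×10^5 mm⁴
I = 7.024×10^5 mm⁴ = 7.024×10^-7 m⁴
Effective length L_e = K·L = 0.7 × 6.49 = 4.543 m
P_cr = π²EI / L_e² = π² × 12.4×10⁹ × 7.024×10^-7 / 4.543² = 4.165×10^3 N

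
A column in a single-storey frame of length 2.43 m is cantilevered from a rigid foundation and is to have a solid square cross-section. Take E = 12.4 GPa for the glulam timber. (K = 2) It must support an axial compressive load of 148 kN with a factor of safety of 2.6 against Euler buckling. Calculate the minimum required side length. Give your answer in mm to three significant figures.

a ≈ 173 mm

Required P_cr = n·P = 2.6 × 148 = 384.8 kN
L_e = K·L = 2 × 2.43 = 4.860 m
Required I = P_cr·L_e²/(π²E) = 3.848×10^5 × 4.860² / (π² × 1.24×10^10) = 7.427×10^-5 m⁴
I_req = 7.427×10^7 mm⁴
Solid square: I = a⁴/12  ⇒  a = (12I)^(1/4) = (12×7.427×10^7)^(1/4) = 173 mm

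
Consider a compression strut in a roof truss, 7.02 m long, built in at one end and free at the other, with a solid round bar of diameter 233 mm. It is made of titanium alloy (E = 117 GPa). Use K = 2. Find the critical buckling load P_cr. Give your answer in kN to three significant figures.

I = πd⁴/64 = π×233⁴/64 = 1.447×10^8 mm⁴
I = 1.447×10^8 mm⁴ = 1.447×10^-4 m⁴
Effective length L_e = K·L = 2 × 7.02 = 14.04 m
P_cr = π²EI / L_e² = π² × 117×10⁹ × 1.447×10^-4 / 14.04² = 8.475×10^5 N

P_cr ≈ 848 kN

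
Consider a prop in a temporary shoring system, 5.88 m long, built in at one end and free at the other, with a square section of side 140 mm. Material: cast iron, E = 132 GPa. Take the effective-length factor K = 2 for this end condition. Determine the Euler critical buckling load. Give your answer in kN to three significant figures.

P_cr ≈ 302 kN

I = a⁴/12 = 140⁴/12 = 3.201×10^7 mm⁴
I = 3.201×10^7 mm⁴ = 3.201×10^-5 m⁴
Effective length L_e = K·L = 2 × 5.88 = 11.76 m
P_cr = π²EI / L_e² = π² × 132×10⁹ × 3.201×10^-5 / 11.76² = 3.016×10^5 N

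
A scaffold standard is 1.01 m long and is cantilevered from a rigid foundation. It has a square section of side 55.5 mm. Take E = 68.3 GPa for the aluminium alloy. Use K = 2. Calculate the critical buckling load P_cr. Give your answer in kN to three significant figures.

I = a⁴/12 = 55.5⁴/12 = 7.907×10^5 mm⁴
I = 7.907×10^5 mm⁴ = 7.907×10^-7 m⁴
Effective length L_e = K·L = 2 × 1.01 = 2.020 m
P_cr = π²EI / L_e² = π² × 68.3×10⁹ × 7.907×10^-7 / 2.020² = 1.306×10^5 N

P_cr ≈ 131 kN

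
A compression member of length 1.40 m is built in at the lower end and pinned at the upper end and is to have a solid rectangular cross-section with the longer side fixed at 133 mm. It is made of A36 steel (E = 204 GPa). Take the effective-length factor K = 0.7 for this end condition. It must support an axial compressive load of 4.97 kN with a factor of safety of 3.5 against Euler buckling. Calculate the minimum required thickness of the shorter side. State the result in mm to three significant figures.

Required P_cr = n·P = 3.5 × 4.97 = 17.40 kN
L_e = K·L = 0.7 × 1.40 = 0.9800 m
Required I = P_cr·L_e²/(π²E) = 1.740×10^4 × 0.9800² / (π² × 2.04×10^11) = 8.297×10^-9 m⁴
I_req = 8.297×10^3 mm⁴
Rectangle, weak axis: I_min = h·b³/12 with h = 133 mm fixed  ⇒  b = (12I/h)^(1/3) = 9.08 mm

b ≈ 9.08 mm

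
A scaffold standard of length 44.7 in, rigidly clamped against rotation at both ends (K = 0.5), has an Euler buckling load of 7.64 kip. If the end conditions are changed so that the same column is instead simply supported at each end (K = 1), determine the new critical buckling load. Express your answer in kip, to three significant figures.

P_cr ∝ 1/K², so P_cr,new = P_cr,old × (K_old/K_new)² = 7.64 × (0.5/1)²
= 7.64 × 0.2500 = 1.91 kip

P_cr ≈ 1.91 kip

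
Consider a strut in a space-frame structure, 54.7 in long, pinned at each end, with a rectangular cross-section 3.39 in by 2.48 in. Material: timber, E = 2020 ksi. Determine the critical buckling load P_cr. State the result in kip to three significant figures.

P_cr ≈ 28.7 kip

Buckling occurs about the weak axis: I_min = h·b³/12 with b = 2.48 in (the shorter side).
I_min = 3.39×2.48³/12 = 4.309 in⁴
Effective length L_e = K·L = 1 × 54.7 = 54.70 in
P_cr = π²EI / L_e² = π² × 2020×10³ × 4.309 / 54.70² = 2.871×10^4 lb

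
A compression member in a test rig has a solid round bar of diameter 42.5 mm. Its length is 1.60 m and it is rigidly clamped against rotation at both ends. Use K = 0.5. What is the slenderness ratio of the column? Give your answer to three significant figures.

λ ≈ 75.3

For a solid circle r = d/4 = 42.5/4 = 10.62 mm
L_e = K·L = 0.5 × 1.60 m = 0.8000 m = 800.00 mm
λ = L_e / r_min = 800.00 / 10.62 = 75.3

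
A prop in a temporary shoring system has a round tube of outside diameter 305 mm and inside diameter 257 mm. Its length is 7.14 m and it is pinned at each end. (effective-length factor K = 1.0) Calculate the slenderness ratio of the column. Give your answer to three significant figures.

λ ≈ 71.6

d_o = 305 mm, d_i = 257 mm
I = π(d_o⁴ − d_i⁴)/64 = π(305⁴ − 257.0⁴)/64 = 2.106×10^8 mm⁴
A = 2.119×10^4 mm²;  r_min = √(I/A) = √(2.106×10^8/2.119×10^4) = 99.71 mm
L_e = K·L = 1 × 7.14 m = 7.140 m = 7140.0 mm
λ = L_e / r_min = 7140.0 / 99.71 = 71.6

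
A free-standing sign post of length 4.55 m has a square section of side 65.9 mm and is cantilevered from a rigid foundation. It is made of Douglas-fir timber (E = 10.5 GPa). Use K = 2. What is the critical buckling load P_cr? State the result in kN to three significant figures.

I = a⁴/12 = 65.9⁴/12 = 1.572×10^6 mm⁴
I = 1.572×10^6 mm⁴ = 1.572×10^-6 m⁴
Effective length L_e = K·L = 2 × 4.55 = 9.100 m
P_cr = π²EI / L_e² = π² × 10.5×10⁹ × 1.572×10^-6 / 9.100² = 1.967×10^3 N

P_cr ≈ 1.97 kN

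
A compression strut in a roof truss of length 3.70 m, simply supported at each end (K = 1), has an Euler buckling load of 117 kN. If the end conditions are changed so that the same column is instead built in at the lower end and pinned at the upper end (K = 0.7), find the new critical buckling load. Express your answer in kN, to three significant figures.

P_cr ≈ 239 kN

P_cr ∝ 1/K², so P_cr,new = P_cr,old × (K_old/K_new)² = 117 × (1/0.7)²
= 117 × 2.041 = 239 kN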